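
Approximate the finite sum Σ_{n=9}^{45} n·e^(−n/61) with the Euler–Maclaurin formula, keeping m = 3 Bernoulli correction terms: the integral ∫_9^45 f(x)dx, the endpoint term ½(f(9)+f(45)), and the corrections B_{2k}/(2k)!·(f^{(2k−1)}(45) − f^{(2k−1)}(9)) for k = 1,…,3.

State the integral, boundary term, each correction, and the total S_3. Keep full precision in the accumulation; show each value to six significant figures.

S_3 ≈ 606.756

∫_9^45 x·e^(−x/61) dx evaluates to 592.165.
Endpoint term: (f(9) + f(45))/2 = (7.76544 + 21.5195)/2 = 14.6425.
Running total after boundary: 606.807.
Correction k=1: B_{2}/2! · (f^{(1)}(45) − f^{(1)}(9)) = 1/12 · (0.125432 − 0.735525) = -0.0508410.
Running total after k=1: 606.756.
Correction k=2: B_{4}/4! · (f^{(3)}(45) − f^{(3)}(9)) = −1/720 · (0.000290742 − 0.000661429) = 5.14843e-07.
Running total after k=2: 606.756.
Correction k=3: B_{6}/6! · (f^{(5)}(45) − f^{(5)}(9)) = 1/30240 · (1.47212e-07 − 3.02389e-07) = -5.13152e-12.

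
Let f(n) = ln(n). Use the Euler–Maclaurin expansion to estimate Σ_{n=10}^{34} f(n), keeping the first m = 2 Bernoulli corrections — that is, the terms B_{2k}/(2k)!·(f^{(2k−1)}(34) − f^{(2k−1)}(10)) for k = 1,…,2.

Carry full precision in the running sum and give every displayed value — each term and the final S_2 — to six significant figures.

S_2 ≈ 75.7790

The integral term ∫_10^34 ln(x) dx = 72.8704.
Endpoint term: (f(10) + f(34))/2 = (2.30259 + 3.52636)/2 = 2.91447.
Integral + boundary = 75.7849.
Order-1 term: 1/12 · (0.0294118 − 0.100000) = -0.00588235.
After k=1: 75.7790.
Order-2 term: −1/720 · (5.08854e-05 − 0.00200000) = 2.70710e-06.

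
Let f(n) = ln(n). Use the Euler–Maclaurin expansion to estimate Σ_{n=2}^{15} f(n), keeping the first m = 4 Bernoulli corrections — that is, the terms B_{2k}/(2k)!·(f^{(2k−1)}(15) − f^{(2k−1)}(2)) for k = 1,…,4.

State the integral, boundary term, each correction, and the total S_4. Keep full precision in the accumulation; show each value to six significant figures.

S_4 ≈ 27.8993

The integral term ∫_2^15 ln(x) dx = 26.2345.
½[f(2) + f(15)] = ½[0.693147 + 2.70805] = 1.70060.
Integral + boundary = 27.9351.
Order-1 term: 1/12 · (0.0666667 − 0.500000) = -0.0361111.
Running total after k=1: 27.8989.
Order-2 term: −1/720 · (0.000592593 − 0.250000) = 0.000346399.
Running total after k=2: 27.8993.
Order-3 term: 1/30240 · (3.16049e-05 − 0.750000) = -2.48005e-05.
Running total after k=3: 27.8993.
Order-4 term: −1/1209600 · (4.21399e-06 − 5.62500) = 4.65029e-06.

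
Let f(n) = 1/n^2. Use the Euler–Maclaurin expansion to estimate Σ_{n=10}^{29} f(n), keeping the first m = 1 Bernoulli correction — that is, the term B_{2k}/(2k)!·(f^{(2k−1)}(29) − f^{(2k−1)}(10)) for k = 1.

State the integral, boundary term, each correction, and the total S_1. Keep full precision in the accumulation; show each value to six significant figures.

The integral term ∫_10^29 1/x^2 dx = 0.0655172.
Boundary: ½(f(10) + f(29)) = ½(0.0100000 + 0.00118906) = 0.00559453.
Integral + boundary = 0.0711118.
Order-1 term: 1/12 · (-8.20042e-05 − (-0.00200000)) = 0.000159833.

S_1 ≈ 0.0712716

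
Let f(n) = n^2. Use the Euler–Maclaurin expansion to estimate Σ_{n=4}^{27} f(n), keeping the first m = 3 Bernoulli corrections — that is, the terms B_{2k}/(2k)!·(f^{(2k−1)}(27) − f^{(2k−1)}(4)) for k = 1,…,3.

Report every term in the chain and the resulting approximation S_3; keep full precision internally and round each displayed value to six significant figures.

S_3 ≈ 6916.00

Integral: ∫_4^27 x^2 dx = 6539.67.
Endpoint term: (f(4) + f(27))/2 = (16.0000 + 729.000)/2 = 372.500.
Integral + boundary = 6912.17.
Correction k=1: B_{2}/2! · (f^{(1)}(27) − f^{(1)}(4)) = 1/12 · (54.0000 − 8.00000) = 3.83333.
After k=1: 6916.00.
Correction k=2: B_{4}/4! · (f^{(3)}(27) − f^{(3)}(4)) = −1/720 · (0.00000 − 0.00000) = 0.00000.
After k=2: 6916.00.
Correction k=3: B_{6}/6! · (f^{(5)}(27) − f^{(5)}(4)) = 1/30240 · (0.00000 − 0.00000) = 0.00000.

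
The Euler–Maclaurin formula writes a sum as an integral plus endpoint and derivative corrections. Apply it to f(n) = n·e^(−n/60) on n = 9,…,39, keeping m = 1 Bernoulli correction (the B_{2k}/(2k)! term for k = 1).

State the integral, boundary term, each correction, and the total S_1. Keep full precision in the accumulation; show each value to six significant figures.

∫_9^39 x·e^(−x/60) dx evaluates to 462.379.
Endpoint term: (f(9) + f(39))/2 = (7.74637 + 20.3598)/2 = 14.0531.
So far: 476.432.
Order-1 term: 1/12 · (0.182716 − 0.731602) = -0.0457405.

S_1 ≈ 476.386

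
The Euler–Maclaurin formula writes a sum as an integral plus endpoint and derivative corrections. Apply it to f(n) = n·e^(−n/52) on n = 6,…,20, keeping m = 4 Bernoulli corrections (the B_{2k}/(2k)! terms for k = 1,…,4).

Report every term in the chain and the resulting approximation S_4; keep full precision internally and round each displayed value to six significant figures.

∫_6^20 x·e^(−x/52) dx evaluates to 138.739.
½[f(6) + f(20)] = ½[5.34614 + 13.6142] = 9.48019.
Integral + boundary = 148.219.
Order-1 term: 1/12 · (0.418900 − 0.788213) = -0.0307761.
Running total after k=1: 148.189.
Order-2 term: −1/720 · (0.000658404 − 0.000950540) = 4.05744e-07.
Running total after k=2: 148.189.
Order-3 term: 1/30240 · (4.29693e-07 − 5.95259e-07) = -5.47507e-12.
Running total after k=3: 148.189.
Order-4 term: −1/1209600 · (2.27771e-10 − 3.10276e-10) = 6.82087e-17.

S_4 ≈ 148.189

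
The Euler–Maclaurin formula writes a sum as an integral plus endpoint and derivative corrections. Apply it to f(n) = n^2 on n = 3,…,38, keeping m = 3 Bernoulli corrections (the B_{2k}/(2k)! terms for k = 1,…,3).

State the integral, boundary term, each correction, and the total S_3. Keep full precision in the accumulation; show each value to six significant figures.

S_3 ≈ 19014.0

The integral term ∫_3^38 x^2 dx = 18281.7.
Boundary: ½(f(3) + f(38)) = ½(9.00000 + 1444.00) = 726.500.
Running total after boundary: 19008.2.
k=1: B_{2}/(2)! × [f^{(1)}(38) − f^{(1)}(3)] = 1/12 × (76.0000 − 6.00000) = 5.83333.
After k=1: 19014.0.
k=2: B_{4}/(4)! × [f^{(3)}(38) − f^{(3)}(3)] = −1/720 × (0.00000 − 0.00000) = 0.00000.
After k=2: 19014.0.
k=3: B_{6}/(6)! × [f^{(5)}(38) − f^{(5)}(3)] = 1/30240 × (0.00000 − 0.00000) = 0.00000.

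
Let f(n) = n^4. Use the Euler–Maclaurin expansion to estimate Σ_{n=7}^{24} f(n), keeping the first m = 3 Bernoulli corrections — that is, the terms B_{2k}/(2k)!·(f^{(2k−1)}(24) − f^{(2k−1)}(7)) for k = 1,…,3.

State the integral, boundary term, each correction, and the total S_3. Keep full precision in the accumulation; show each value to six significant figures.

∫_7^24 x^4 dx evaluates to 1.58916e+06.
½[f(7) + f(24)] = ½[2401.00 + 331776] = 167088.
Integral + boundary = 1.75625e+06.
k=1: B_{2}/(2)! × [f^{(1)}(24) − f^{(1)}(7)] = 1/12 × (55296.0 − 1372.00) = 4493.67.
Partial sum through k=1: 1.76075e+06.
k=2: B_{4}/(4)! × [f^{(3)}(24) − f^{(3)}(7)] = −1/720 × (576.000 − 168.000) = -0.566667.
Partial sum through k=2: 1.76074e+06.
k=3: B_{6}/(6)! × [f^{(5)}(24) − f^{(5)}(7)] = 1/30240 × (0.00000 − 0.00000) = 0.00000.

S_3 ≈ 1.76074e+06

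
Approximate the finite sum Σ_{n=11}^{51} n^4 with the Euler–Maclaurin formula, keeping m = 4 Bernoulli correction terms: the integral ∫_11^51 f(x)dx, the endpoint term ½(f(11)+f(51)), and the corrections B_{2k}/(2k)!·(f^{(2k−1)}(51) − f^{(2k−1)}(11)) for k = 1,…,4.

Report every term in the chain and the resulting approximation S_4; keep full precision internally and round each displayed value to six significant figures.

Integral: ∫_11^51 x^4 dx = 6.89728e+07.
Endpoint term: (f(11) + f(51))/2 = (14641.0 + 6.76520e+06)/2 = 3.38992e+06.
Integral + boundary = 7.23628e+07.
Order-1 term: 1/12 · (530604 − 5324.00) = 43773.3.
Partial sum through k=1: 7.24065e+07.
Order-2 term: −1/720 · (1224.00 − 264.000) = -1.33333.
Partial sum through k=2: 7.24065e+07.
Order-3 term: 1/30240 · (0.00000 − 0.00000) = 0.00000.
Partial sum through k=3: 7.24065e+07.
Order-4 term: −1/1209600 · (0.00000 − 0.00000) = 0.00000.

S_4 ≈ 7.24065e+07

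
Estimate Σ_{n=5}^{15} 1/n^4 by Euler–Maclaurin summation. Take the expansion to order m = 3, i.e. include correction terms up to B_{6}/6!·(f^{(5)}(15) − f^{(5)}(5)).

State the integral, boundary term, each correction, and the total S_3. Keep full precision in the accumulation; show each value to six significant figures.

Integral: ∫_5^15 1/x^4 dx = 0.00256790.
½[f(5) + f(15)] = ½[0.00160000 + 1.97531e-05] = 0.000809877.
So far: 0.00337778.
k=1: B_{2}/(2)! × [f^{(1)}(15) − f^{(1)}(5)] = 1/12 × (-5.26749e-06 − (-0.00128000)) = 0.000106228.
Partial sum through k=1: 0.00348401.
k=2: B_{4}/(4)! × [f^{(3)}(15) − f^{(3)}(5)] = −1/720 × (-7.02332e-07 − (-0.00153600)) = -2.13236e-06.
Partial sum through k=2: 0.00348187.
k=3: B_{6}/(6)! × [f^{(5)}(15) − f^{(5)}(5)] = 1/30240 × (-1.74803e-07 − (-0.00344064)) = 1.13772e-07.

S_3 ≈ 0.00348199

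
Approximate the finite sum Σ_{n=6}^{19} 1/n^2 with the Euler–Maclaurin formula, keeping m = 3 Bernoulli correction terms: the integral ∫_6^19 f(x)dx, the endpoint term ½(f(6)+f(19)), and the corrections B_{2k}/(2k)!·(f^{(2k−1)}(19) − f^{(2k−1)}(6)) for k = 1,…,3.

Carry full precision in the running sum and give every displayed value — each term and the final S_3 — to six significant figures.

∫_6^19 1/x^2 dx evaluates to 0.114035.
Endpoint term: (f(6) + f(19))/2 = (0.0277778 + 0.00277008)/2 = 0.0152739.
So far: 0.129309.
k=1: B_{2}/(2)! × [f^{(1)}(19) − f^{(1)}(6)] = 1/12 × (-0.000291588 − (-0.00925926)) = 0.000747306.
After k=1: 0.130056.
k=2: B_{4}/(4)! × [f^{(3)}(19) − f^{(3)}(6)] = −1/720 × (-9.69267e-06 − (-0.00308642)) = -4.27323e-06.
After k=2: 0.130052.
k=3: B_{6}/(6)! × [f^{(5)}(19) − f^{(5)}(6)] = 1/30240 × (-8.05485e-07 − (-0.00257202)) = 8.50268e-08.

S_3 ≈ 0.130052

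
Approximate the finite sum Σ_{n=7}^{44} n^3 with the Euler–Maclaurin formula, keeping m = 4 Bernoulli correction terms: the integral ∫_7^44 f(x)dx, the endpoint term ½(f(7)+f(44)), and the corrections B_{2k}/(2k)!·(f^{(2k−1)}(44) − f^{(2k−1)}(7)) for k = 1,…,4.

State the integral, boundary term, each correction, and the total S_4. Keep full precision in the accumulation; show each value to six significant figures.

S_4 ≈ 979659

Integral: ∫_7^44 x^3 dx = 936424.
Boundary: ½(f(7) + f(44)) = ½(343.000 + 85184.0) = 42763.5.
Running total after boundary: 979187.
k=1: B_{2}/(2)! × [f^{(1)}(44) − f^{(1)}(7)] = 1/12 × (5808.00 − 147.000) = 471.750.
Running total after k=1: 979659.
k=2: B_{4}/(4)! × [f^{(3)}(44) − f^{(3)}(7)] = −1/720 × (6.00000 − 6.00000) = 0.00000.
Running total after k=2: 979659.
k=3: B_{6}/(6)! × [f^{(5)}(44) − f^{(5)}(7)] = 1/30240 × (0.00000 − 0.00000) = 0.00000.
Running total after k=3: 979659.
k=4: B_{8}/(8)! × [f^{(7)}(44) − f^{(7)}(7)] = −1/1209600 × (0.00000 − 0.00000) = 0.00000.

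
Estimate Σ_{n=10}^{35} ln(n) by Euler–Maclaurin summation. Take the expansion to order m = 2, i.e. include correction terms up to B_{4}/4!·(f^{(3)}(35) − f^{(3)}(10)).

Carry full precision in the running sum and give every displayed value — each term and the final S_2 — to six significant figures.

Integral: ∫_10^35 ln(x) dx = 76.4113.
½[f(10) + f(35)] = ½[2.30259 + 3.55535] = 2.92897.
Integral + boundary = 79.3403.
k=1: B_{2}/(2)! × [f^{(1)}(35) − f^{(1)}(10)] = 1/12 × (0.0285714 − 0.100000) = -0.00595238.
After k=1: 79.3343.
k=2: B_{4}/(4)! × [f^{(3)}(35) − f^{(3)}(10)] = −1/720 × (4.66472e-05 − 0.00200000) = 2.71299e-06.

S_2 ≈ 79.3343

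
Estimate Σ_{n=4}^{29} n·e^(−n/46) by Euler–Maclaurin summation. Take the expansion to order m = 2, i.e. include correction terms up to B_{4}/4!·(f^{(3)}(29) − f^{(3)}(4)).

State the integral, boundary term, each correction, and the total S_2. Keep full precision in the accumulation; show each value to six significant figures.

S_2 ≈ 281.305

∫_4^29 x·e^(−x/46) dx evaluates to 271.806.
½[f(4) + f(29)] = ½[3.66687 + 15.4384] = 9.55266.
So far: 281.359.
k=1: B_{2}/(2)! × [f^{(1)}(29) − f^{(1)}(4)] = 1/12 × (0.196742 − 0.837002) = -0.0533550.
Partial sum through k=1: 281.305.
k=2: B_{4}/(4)! × [f^{(3)}(29) − f^{(3)}(4)] = −1/720 × (0.000596154 − 0.00126202) = 9.24815e-07.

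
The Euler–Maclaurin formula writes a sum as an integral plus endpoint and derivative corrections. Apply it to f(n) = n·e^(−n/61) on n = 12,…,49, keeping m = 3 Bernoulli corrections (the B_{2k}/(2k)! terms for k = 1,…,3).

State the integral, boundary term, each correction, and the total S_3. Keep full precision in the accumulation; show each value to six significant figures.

S_3 ≈ 668.506

The integral term ∫_12^49 x·e^(−x/61) dx = 652.653.
Boundary: ½(f(12) + f(49)) = ½(9.85703 + 21.9451) = 15.9010.
So far: 668.554.
k=1: B_{2}/(2)! × [f^{(1)}(49) − f^{(1)}(12)] = 1/12 × (0.0881032 − 0.659829) = -0.0476438.
After k=1: 668.506.
k=2: B_{4}/(4)! × [f^{(3)}(49) − f^{(3)}(12)] = −1/720 × (0.000264397 − 0.000618830) = 4.92269e-07.
After k=2: 668.506.
k=3: B_{6}/(6)! × [f^{(5)}(49) − f^{(5)}(12)] = 1/30240 × (1.35747e-07 − 2.84960e-07) = -4.93427e-12.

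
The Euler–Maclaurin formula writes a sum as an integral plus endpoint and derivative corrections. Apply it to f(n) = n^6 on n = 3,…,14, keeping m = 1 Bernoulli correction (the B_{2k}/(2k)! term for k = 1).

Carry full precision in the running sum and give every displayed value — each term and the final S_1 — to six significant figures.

Integral: ∫_3^14 x^6 dx = 1.50588e+07.
½[f(3) + f(14)] = ½[729.000 + 7.52954e+06] = 3.76513e+06.
Running total after boundary: 1.88239e+07.
Order-1 term: 1/12 · (3.22694e+06 − 1458.00) = 268790.

S_1 ≈ 1.90927e+07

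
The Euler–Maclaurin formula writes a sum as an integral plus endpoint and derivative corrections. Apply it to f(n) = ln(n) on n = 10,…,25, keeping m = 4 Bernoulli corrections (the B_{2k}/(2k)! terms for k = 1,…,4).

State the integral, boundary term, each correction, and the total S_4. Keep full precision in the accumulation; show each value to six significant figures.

S_4 ≈ 45.2018

∫_10^25 ln(x) dx evaluates to 42.4460.
½[f(10) + f(25)] = ½[2.30259 + 3.21888] = 2.76073.
So far: 45.2068.
Order-1 term: 1/12 · (0.0400000 − 0.100000) = -0.00500000.
Partial sum through k=1: 45.2018.
Order-2 term: −1/720 · (0.000128000 − 0.00200000) = 2.60000e-06.
Partial sum through k=2: 45.2018.
Order-3 term: 1/30240 · (2.45760e-06 − 0.000240000) = -7.85524e-09.
Partial sum through k=3: 45.2018.
Order-4 term: −1/1209600 · (1.17965e-07 − 7.20000e-05) = 5.94263e-11.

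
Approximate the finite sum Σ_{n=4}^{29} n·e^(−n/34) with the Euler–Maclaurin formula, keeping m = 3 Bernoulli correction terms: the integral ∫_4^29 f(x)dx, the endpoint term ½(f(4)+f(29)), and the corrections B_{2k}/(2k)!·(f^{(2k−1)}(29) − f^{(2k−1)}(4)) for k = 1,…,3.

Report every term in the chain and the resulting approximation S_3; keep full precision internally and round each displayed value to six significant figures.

S_3 ≈ 243.664

Integral: ∫_4^29 x·e^(−x/34) dx = 235.767.
½[f(4) + f(29)] = ½[3.55604 + 12.3586] = 7.95733.
Integral + boundary = 243.724.
Correction k=1: B_{2}/2! · (f^{(1)}(29) − f^{(1)}(4)) = 1/12 · (0.0626705 − 0.784420) = -0.0601458.
Partial sum through k=1: 243.664.
Correction k=2: B_{4}/4! · (f^{(3)}(29) − f^{(3)}(4)) = −1/720 · (0.000791514 − 0.00221664) = 1.97935e-06.
Partial sum through k=2: 243.664.
Correction k=3: B_{6}/6! · (f^{(5)}(29) − f^{(5)}(4)) = 1/30240 · (1.32250e-06 − 3.24803e-06) = -6.36748e-11.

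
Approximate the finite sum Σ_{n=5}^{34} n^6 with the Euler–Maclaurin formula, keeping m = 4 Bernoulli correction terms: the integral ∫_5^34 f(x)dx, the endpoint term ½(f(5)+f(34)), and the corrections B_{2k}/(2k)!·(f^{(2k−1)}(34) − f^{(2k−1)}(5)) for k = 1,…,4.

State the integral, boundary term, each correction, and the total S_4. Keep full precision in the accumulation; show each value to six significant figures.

Integral: ∫_5^34 x^6 dx = 7.50332e+09.
½[f(5) + f(34)] = ½[15625.0 + 1.54480e+09] = 7.72410e+08.
Integral + boundary = 8.27573e+09.
k=1: B_{2}/(2)! × [f^{(1)}(34) − f^{(1)}(5)] = 1/12 × (2.72613e+08 − 18750.0) = 2.27161e+07.
Partial sum through k=1: 8.29845e+09.
k=2: B_{4}/(4)! × [f^{(3)}(34) − f^{(3)}(5)] = −1/720 × (4.71648e+06 − 15000.0) = -6529.83.
Partial sum through k=2: 8.29844e+09.
k=3: B_{6}/(6)! × [f^{(5)}(34) − f^{(5)}(5)] = 1/30240 × (24480.0 − 3600.00) = 0.690476.
Partial sum through k=3: 8.29844e+09.
k=4: B_{8}/(8)! × [f^{(7)}(34) − f^{(7)}(5)] = −1/1209600 × (0.00000 − 0.00000) = 0.00000.

S_4 ≈ 8.29844e+09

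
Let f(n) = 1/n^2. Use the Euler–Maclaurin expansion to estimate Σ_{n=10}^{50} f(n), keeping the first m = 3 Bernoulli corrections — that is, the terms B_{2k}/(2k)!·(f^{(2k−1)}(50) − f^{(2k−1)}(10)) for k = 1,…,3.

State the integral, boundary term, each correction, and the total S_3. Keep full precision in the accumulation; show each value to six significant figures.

S_3 ≈ 0.0853650

∫_10^50 1/x^2 dx evaluates to 0.0800000.
Endpoint term: (f(10) + f(50))/2 = (0.0100000 + 0.000400000)/2 = 0.00520000.
Integral + boundary = 0.0852000.
Correction k=1: B_{2}/2! · (f^{(1)}(50) − f^{(1)}(10)) = 1/12 · (-1.60000e-05 − (-0.00200000)) = 0.000165333.
After k=1: 0.0853653.
Correction k=2: B_{4}/4! · (f^{(3)}(50) − f^{(3)}(10)) = −1/720 · (-7.68000e-08 − (-0.000240000)) = -3.33227e-07.
After k=2: 0.0853650.
Correction k=3: B_{6}/6! · (f^{(5)}(50) − f^{(5)}(10)) = 1/30240 · (-9.21600e-10 − (-7.20000e-05)) = 2.38092e-09.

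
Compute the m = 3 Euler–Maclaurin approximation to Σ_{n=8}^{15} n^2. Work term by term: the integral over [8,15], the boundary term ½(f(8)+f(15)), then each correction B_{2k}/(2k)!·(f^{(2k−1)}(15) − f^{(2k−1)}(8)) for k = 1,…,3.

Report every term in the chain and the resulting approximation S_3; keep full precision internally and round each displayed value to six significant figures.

∫_8^15 x^2 dx evaluates to 954.333.
½[f(8) + f(15)] = ½[64.0000 + 225.000] = 144.500.
Running total after boundary: 1098.83.
k=1: B_{2}/(2)! × [f^{(1)}(15) − f^{(1)}(8)] = 1/12 × (30.0000 − 16.0000) = 1.16667.
Partial sum through k=1: 1100.00.
k=2: B_{4}/(4)! × [f^{(3)}(15) − f^{(3)}(8)] = −1/720 × (0.00000 − 0.00000) = 0.00000.
Partial sum through k=2: 1100.00.
k=3: B_{6}/(6)! × [f^{(5)}(15) − f^{(5)}(8)] = 1/30240 × (0.00000 − 0.00000) = 0.00000.

S_3 ≈ 1100.00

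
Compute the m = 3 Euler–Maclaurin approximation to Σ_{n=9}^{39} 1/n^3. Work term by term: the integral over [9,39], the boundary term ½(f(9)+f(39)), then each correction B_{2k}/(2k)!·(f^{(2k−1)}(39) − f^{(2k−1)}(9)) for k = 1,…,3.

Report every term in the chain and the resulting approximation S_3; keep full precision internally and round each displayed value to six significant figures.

∫_9^39 1/x^3 dx evaluates to 0.00584411.
½[f(9) + f(39)] = ½[0.00137174 + 1.68580e-05] = 0.000694300.
Integral + boundary = 0.00653841.
Correction k=1: B_{2}/2! · (f^{(1)}(39) − f^{(1)}(9)) = 1/12 · (-1.29677e-06 − (-0.000457247)) = 3.79959e-05.
After k=1: 0.00657640.
Correction k=2: B_{4}/4! · (f^{(3)}(39) − f^{(3)}(9)) = −1/720 · (-1.70515e-08 − (-0.000112901)) = -1.56783e-07.
After k=2: 0.00657625.
Correction k=3: B_{6}/6! · (f^{(5)}(39) − f^{(5)}(9)) = 1/30240 · (-4.70851e-10 − (-5.85410e-05)) = 1.93587e-09.

S_3 ≈ 0.00657625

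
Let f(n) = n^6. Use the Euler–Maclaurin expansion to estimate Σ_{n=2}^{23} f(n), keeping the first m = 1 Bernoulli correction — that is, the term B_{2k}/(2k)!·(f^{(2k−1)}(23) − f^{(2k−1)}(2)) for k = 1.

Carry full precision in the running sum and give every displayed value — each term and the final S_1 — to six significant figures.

Integral: ∫_2^23 x^6 dx = 4.86404e+08.
½[f(2) + f(23)] = ½[64.0000 + 1.48036e+08] = 7.40180e+07.
Running total after boundary: 5.60422e+08.
Correction k=1: B_{2}/2! · (f^{(1)}(23) − f^{(1)}(2)) = 1/12 · (3.86181e+07 − 192.000) = 3.21816e+06.

S_1 ≈ 5.63640e+08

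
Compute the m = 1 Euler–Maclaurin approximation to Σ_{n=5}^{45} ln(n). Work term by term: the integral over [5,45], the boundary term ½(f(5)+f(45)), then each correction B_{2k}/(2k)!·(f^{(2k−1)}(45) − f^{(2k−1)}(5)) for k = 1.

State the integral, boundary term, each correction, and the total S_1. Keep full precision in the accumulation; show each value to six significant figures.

S_1 ≈ 125.946

The integral term ∫_5^45 ln(x) dx = 123.253.
Boundary: ½(f(5) + f(45)) = ½(1.60944 + 3.80666) = 2.70805.
Running total after boundary: 125.961.
Correction k=1: B_{2}/2! · (f^{(1)}(45) − f^{(1)}(5)) = 1/12 · (0.0222222 − 0.200000) = -0.0148148.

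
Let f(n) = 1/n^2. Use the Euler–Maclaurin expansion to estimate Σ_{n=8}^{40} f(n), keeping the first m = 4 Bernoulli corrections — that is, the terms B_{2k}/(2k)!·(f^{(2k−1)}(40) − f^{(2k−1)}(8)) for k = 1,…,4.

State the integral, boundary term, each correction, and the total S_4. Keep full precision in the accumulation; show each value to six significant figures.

The integral term ∫_8^40 1/x^2 dx = 0.100000.
½[f(8) + f(40)] = ½[0.0156250 + 0.000625000] = 0.00812500.
Integral + boundary = 0.108125.
Order-1 term: 1/12 · (-3.12500e-05 − (-0.00390625)) = 0.000322917.
Running total after k=1: 0.108448.
Order-2 term: −1/720 · (-2.34375e-07 − (-0.000732422)) = -1.01693e-06.
Running total after k=2: 0.108447.
Order-3 term: 1/30240 · (-4.39453e-09 − (-0.000343323)) = 1.13531e-08.
Running total after k=3: 0.108447.
Order-4 term: −1/1209600 · (-1.53809e-10 − (-0.000300407)) = -2.48353e-10.

S_4 ≈ 0.108447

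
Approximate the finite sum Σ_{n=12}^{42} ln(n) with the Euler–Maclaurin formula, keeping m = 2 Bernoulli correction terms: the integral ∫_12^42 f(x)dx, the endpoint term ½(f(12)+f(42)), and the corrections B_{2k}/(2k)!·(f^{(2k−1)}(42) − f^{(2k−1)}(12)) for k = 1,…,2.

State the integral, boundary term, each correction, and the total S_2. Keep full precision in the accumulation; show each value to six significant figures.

∫_12^42 ln(x) dx evaluates to 97.1632.
Boundary: ½(f(12) + f(42)) = ½(2.48491 + 3.73767) = 3.11129.
Integral + boundary = 100.275.
Correction k=1: B_{2}/2! · (f^{(1)}(42) − f^{(1)}(12)) = 1/12 · (0.0238095 − 0.0833333) = -0.00496032.
Partial sum through k=1: 100.270.
Correction k=2: B_{4}/4! · (f^{(3)}(42) − f^{(3)}(12)) = −1/720 · (2.69949e-05 − 0.00115741) = 1.57002e-06.

S_2 ≈ 100.270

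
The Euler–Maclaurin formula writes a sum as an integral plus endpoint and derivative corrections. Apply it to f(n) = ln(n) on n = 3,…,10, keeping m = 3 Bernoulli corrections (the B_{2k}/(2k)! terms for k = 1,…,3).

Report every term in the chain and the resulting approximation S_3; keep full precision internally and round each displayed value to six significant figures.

S_3 ≈ 14.4113

The integral term ∫_3^10 ln(x) dx = 12.7300.
Endpoint term: (f(3) + f(10))/2 = (1.09861 + 2.30259)/2 = 1.70060.
Integral + boundary = 14.4306.
k=1: B_{2}/(2)! × [f^{(1)}(10) − f^{(1)}(3)] = 1/12 × (0.100000 − 0.333333) = -0.0194444.
After k=1: 14.4112.
k=2: B_{4}/(4)! × [f^{(3)}(10) − f^{(3)}(3)] = −1/720 × (0.00200000 − 0.0740741) = 0.000100103.
After k=2: 14.4113.
k=3: B_{6}/(6)! × [f^{(5)}(10) − f^{(5)}(3)] = 1/30240 × (0.000240000 − 0.0987654) = -3.25812e-06.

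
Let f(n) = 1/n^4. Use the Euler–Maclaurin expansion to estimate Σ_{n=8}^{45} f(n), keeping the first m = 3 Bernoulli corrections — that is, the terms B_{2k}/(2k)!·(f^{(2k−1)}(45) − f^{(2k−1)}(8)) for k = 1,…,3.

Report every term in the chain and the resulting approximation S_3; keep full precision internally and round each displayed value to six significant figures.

S_3 ≈ 0.000779669

Integral: ∫_8^45 1/x^4 dx = 0.000647384.
Boundary: ½(f(8) + f(45)) = ½(0.000244141 + 2.43865e-07) = 0.000122192.
Integral + boundary = 0.000769576.
Correction k=1: B_{2}/2! · (f^{(1)}(45) − f^{(1)}(8)) = 1/12 · (-2.16769e-08 − (-0.000122070)) = 1.01707e-05.
After k=1: 0.000779747.
Correction k=2: B_{4}/4! · (f^{(3)}(45) − f^{(3)}(8)) = −1/720 · (-3.21139e-10 − (-5.72205e-05)) = -7.94724e-08.
After k=2: 0.000779667.
Correction k=3: B_{6}/6! · (f^{(5)}(45) − f^{(5)}(8)) = 1/30240 · (-8.88089e-12 − (-5.00679e-05)) = 1.65568e-09.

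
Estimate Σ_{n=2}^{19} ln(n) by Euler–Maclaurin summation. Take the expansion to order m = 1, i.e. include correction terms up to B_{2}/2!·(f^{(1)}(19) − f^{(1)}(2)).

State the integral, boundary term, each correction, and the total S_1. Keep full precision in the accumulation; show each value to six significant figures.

S_1 ≈ 39.3396

Integral: ∫_2^19 ln(x) dx = 37.5580.
Boundary: ½(f(2) + f(19)) = ½(0.693147 + 2.94444) = 1.81879.
Running total after boundary: 39.3768.
Correction k=1: B_{2}/2! · (f^{(1)}(19) − f^{(1)}(2)) = 1/12 · (0.0526316 − 0.500000) = -0.0372807.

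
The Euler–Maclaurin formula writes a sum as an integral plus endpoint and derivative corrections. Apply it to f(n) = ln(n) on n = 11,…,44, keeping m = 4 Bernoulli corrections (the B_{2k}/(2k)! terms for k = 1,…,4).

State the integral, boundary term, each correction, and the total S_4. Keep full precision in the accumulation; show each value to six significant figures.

S_4 ≈ 110.213

Integral: ∫_11^44 ln(x) dx = 107.127.
Endpoint term: (f(11) + f(44))/2 = (2.39790 + 3.78419)/2 = 3.09104.
Running total after boundary: 110.219.
Order-1 term: 1/12 · (0.0227273 − 0.0909091) = -0.00568182.
Running total after k=1: 110.213.
Order-2 term: −1/720 · (2.34786e-05 − 0.00150263) = 2.05438e-06.
Running total after k=2: 110.213.
Order-3 term: 1/30240 · (1.45528e-07 − 0.000149021) = -4.92313e-09.
Running total after k=3: 110.213.
Order-4 term: −1/1209600 · (2.25509e-09 − 3.69474e-05) = 3.05433e-11.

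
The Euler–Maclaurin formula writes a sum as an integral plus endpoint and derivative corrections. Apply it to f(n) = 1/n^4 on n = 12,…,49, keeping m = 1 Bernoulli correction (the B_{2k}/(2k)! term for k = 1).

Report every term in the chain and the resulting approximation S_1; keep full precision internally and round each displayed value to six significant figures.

∫_12^49 1/x^4 dx evaluates to 0.000190068.
Endpoint term: (f(12) + f(49))/2 = (4.82253e-05 + 1.73467e-07)/2 = 2.41994e-05.
Running total after boundary: 0.000214267.
k=1: B_{2}/(2)! × [f^{(1)}(49) − f^{(1)}(12)] = 1/12 × (-1.41605e-08 − (-1.60751e-05)) = 1.33841e-06.

S_1 ≈ 0.000215606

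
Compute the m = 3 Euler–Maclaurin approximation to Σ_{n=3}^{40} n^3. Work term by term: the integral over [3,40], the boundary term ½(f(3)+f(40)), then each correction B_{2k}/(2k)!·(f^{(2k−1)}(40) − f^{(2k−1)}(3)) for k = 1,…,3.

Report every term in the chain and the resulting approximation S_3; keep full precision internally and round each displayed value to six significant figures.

∫_3^40 x^3 dx evaluates to 639980.
Endpoint term: (f(3) + f(40))/2 = (27.0000 + 64000.0)/2 = 32013.5.
Running total after boundary: 671993.
Correction k=1: B_{2}/2! · (f^{(1)}(40) − f^{(1)}(3)) = 1/12 · (4800.00 − 27.0000) = 397.750.
Partial sum through k=1: 672391.
Correction k=2: B_{4}/4! · (f^{(3)}(40) − f^{(3)}(3)) = −1/720 · (6.00000 − 6.00000) = 0.00000.
Partial sum through k=2: 672391.
Correction k=3: B_{6}/6! · (f^{(5)}(40) − f^{(5)}(3)) = 1/30240 · (0.00000 − 0.00000) = 0.00000.

S_3 ≈ 672391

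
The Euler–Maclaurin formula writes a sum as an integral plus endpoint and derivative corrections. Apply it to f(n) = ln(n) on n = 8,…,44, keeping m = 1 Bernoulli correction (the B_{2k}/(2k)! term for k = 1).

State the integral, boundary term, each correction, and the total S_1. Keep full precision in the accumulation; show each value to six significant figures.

S_1 ≈ 116.792

∫_8^44 ln(x) dx evaluates to 113.869.
Endpoint term: (f(8) + f(44))/2 = (2.07944 + 3.78419)/2 = 2.93182.
Running total after boundary: 116.801.
k=1: B_{2}/(2)! × [f^{(1)}(44) − f^{(1)}(8)] = 1/12 × (0.0227273 − 0.125000) = -0.00852273.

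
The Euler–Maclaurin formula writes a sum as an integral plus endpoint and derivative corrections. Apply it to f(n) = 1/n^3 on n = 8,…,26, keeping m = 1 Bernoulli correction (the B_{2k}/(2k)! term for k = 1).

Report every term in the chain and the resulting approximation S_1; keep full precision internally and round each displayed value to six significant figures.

S_1 ≈ 0.00813835

Integral: ∫_8^26 1/x^3 dx = 0.00707286.
½[f(8) + f(26)] = ½[0.00195312 + 5.68958e-05] = 0.00100501.
So far: 0.00807787.
Order-1 term: 1/12 · (-6.56490e-06 − (-0.000732422)) = 6.04881e-05.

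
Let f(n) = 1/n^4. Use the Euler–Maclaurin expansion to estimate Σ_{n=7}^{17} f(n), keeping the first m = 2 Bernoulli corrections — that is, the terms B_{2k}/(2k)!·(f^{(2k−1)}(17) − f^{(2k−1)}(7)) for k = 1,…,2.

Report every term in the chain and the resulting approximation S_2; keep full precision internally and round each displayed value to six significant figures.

S_2 ≈ 0.00113760

∫_7^17 1/x^4 dx evaluates to 0.000903970.
Endpoint term: (f(7) + f(17))/2 = (0.000416493 + 1.19730e-05)/2 = 0.000214233.
Integral + boundary = 0.00111820.
Correction k=1: B_{2}/2! · (f^{(1)}(17) − f^{(1)}(7)) = 1/12 · (-2.81719e-06 − (-0.000237996)) = 1.95982e-05.
Running total after k=1: 0.00113780.
Correction k=2: B_{4}/4! · (f^{(3)}(17) − f^{(3)}(7)) = −1/720 · (-2.92441e-07 − (-0.000145712)) = -2.01971e-07.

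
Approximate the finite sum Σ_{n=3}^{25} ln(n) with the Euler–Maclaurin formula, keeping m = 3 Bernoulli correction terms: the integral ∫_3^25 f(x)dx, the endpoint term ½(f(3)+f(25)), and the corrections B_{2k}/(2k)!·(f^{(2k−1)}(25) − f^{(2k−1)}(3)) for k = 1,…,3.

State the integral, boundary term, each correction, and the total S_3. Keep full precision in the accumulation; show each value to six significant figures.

Integral: ∫_3^25 ln(x) dx = 55.1761.
Endpoint term: (f(3) + f(25))/2 = (1.09861 + 3.21888)/2 = 2.15874.
Running total after boundary: 57.3348.
k=1: B_{2}/(2)! × [f^{(1)}(25) − f^{(1)}(3)] = 1/12 × (0.0400000 − 0.333333) = -0.0244444.
Running total after k=1: 57.3104.
k=2: B_{4}/(4)! × [f^{(3)}(25) − f^{(3)}(3)] = −1/720 × (0.000128000 − 0.0740741) = 0.000102703.
Running total after k=2: 57.3105.
k=3: B_{6}/(6)! × [f^{(5)}(25) − f^{(5)}(3)] = 1/30240 × (2.45760e-06 − 0.0987654) = -3.26597e-06.

S_3 ≈ 57.3105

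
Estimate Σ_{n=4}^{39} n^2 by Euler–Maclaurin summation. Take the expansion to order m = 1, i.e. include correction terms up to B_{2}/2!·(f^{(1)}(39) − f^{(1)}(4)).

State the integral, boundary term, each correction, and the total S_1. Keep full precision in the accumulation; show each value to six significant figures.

S_1 ≈ 20526.0

∫_4^39 x^2 dx evaluates to 19751.7.
Endpoint term: (f(4) + f(39))/2 = (16.0000 + 1521.00)/2 = 768.500.
Integral + boundary = 20520.2.
Order-1 term: 1/12 · (78.0000 − 8.00000) = 5.83333.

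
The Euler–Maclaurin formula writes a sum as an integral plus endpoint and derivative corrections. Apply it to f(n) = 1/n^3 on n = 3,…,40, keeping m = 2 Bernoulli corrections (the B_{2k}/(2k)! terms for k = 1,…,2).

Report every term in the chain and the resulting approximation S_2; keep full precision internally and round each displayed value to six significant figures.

Integral: ∫_3^40 1/x^3 dx = 0.0552431.
Boundary: ½(f(3) + f(40)) = ½(0.0370370 + 1.56250e-05) = 0.0185263.
Integral + boundary = 0.0737694.
k=1: B_{2}/(2)! × [f^{(1)}(40) − f^{(1)}(3)] = 1/12 × (-1.17187e-06 − (-0.0370370)) = 0.00308632.
Running total after k=1: 0.0768557.
k=2: B_{4}/(4)! × [f^{(3)}(40) − f^{(3)}(3)] = −1/720 × (-1.46484e-08 − (-0.0823045)) = -0.000114312.

S_2 ≈ 0.0767414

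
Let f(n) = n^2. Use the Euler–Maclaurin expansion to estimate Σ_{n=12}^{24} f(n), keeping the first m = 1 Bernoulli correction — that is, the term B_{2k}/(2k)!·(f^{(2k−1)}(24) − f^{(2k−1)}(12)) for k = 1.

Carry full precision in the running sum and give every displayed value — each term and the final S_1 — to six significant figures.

S_1 ≈ 4394.00

∫_12^24 x^2 dx evaluates to 4032.00.
½[f(12) + f(24)] = ½[144.000 + 576.000] = 360.000.
So far: 4392.00.
k=1: B_{2}/(2)! × [f^{(1)}(24) − f^{(1)}(12)] = 1/12 × (48.0000 − 24.0000) = 2.00000.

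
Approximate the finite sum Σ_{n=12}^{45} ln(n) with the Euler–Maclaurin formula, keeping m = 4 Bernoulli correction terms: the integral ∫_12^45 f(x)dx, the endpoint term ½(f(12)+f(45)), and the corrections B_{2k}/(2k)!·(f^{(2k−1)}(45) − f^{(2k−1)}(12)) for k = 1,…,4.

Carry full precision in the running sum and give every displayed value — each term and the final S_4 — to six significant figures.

S_4 ≈ 111.622

Integral: ∫_12^45 ln(x) dx = 108.481.
½[f(12) + f(45)] = ½[2.48491 + 3.80666] = 3.14578.
Integral + boundary = 111.627.
Correction k=1: B_{2}/2! · (f^{(1)}(45) − f^{(1)}(12)) = 1/12 · (0.0222222 − 0.0833333) = -0.00509259.
After k=1: 111.622.
Correction k=2: B_{4}/4! · (f^{(3)}(45) − f^{(3)}(12)) = −1/720 · (2.19479e-05 − 0.00115741) = 1.57703e-06.
After k=2: 111.622.
Correction k=3: B_{6}/6! · (f^{(5)}(45) − f^{(5)}(12)) = 1/30240 · (1.30061e-07 − 9.64506e-05) = -3.18520e-09.
After k=3: 111.622.
Correction k=4: B_{8}/8! · (f^{(7)}(45) − f^{(7)}(12)) = −1/1209600 · (1.92684e-09 − 2.00939e-05) = 1.66104e-11.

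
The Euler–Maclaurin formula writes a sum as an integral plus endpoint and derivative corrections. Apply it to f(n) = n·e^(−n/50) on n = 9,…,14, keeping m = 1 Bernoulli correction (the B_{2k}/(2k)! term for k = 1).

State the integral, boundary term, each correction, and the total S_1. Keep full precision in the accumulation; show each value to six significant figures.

∫_9^14 x·e^(−x/50) dx evaluates to 45.5392.
Boundary: ½(f(9) + f(14)) = ½(7.51743 + 10.5810) = 9.04920.
Running total after boundary: 54.5884.
k=1: B_{2}/(2)! × [f^{(1)}(14) − f^{(1)}(9)] = 1/12 × (0.544164 − 0.684922) = -0.0117298.

S_1 ≈ 54.5766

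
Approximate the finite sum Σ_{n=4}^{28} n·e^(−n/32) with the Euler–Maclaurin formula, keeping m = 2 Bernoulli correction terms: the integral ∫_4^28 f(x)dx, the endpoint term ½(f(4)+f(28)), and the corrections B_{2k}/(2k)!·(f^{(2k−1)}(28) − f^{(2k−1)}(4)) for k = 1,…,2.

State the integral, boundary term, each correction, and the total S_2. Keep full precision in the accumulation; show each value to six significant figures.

S_2 ≈ 223.802

Integral: ∫_4^28 x·e^(−x/32) dx = 216.261.
Endpoint term: (f(4) + f(28))/2 = (3.52999 + 11.6721)/2 = 7.60106.
So far: 223.862.
Correction k=1: B_{2}/2! · (f^{(1)}(28) − f^{(1)}(4)) = 1/12 · (0.0521078 − 0.772185) = -0.0600064.
Partial sum through k=1: 223.802.
Correction k=2: B_{4}/4! · (f^{(3)}(28) − f^{(3)}(4)) = −1/720 · (0.000865070 − 0.00247771) = 2.23978e-06.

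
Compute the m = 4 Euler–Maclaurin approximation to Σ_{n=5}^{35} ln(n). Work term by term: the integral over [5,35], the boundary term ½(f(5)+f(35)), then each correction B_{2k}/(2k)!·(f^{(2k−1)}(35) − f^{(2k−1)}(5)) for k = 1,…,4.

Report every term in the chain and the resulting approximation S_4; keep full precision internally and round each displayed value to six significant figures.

Integral: ∫_5^35 ln(x) dx = 86.3900.
½[f(5) + f(35)] = ½[1.60944 + 3.55535] = 2.58239.
Running total after boundary: 88.9724.
Order-1 term: 1/12 · (0.0285714 − 0.200000) = -0.0142857.
Running total after k=1: 88.9581.
Order-2 term: −1/720 · (4.66472e-05 − 0.0160000) = 2.21574e-05.
Running total after k=2: 88.9581.
Order-3 term: 1/30240 · (4.56952e-07 − 0.00768000) = -2.53953e-07.
Running total after k=3: 88.9581.
Order-4 term: −1/1209600 · (1.11907e-08 − 0.00921600) = 7.61904e-09.

S_4 ≈ 88.9581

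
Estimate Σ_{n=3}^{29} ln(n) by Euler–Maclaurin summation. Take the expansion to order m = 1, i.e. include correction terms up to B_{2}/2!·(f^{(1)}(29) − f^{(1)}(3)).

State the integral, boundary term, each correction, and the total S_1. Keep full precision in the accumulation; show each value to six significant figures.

S_1 ≈ 70.5638

The integral term ∫_3^29 ln(x) dx = 68.3557.
½[f(3) + f(29)] = ½[1.09861 + 3.36730] = 2.23295.
Integral + boundary = 70.5887.
Correction k=1: B_{2}/2! · (f^{(1)}(29) − f^{(1)}(3)) = 1/12 · (0.0344828 − 0.333333) = -0.0249042.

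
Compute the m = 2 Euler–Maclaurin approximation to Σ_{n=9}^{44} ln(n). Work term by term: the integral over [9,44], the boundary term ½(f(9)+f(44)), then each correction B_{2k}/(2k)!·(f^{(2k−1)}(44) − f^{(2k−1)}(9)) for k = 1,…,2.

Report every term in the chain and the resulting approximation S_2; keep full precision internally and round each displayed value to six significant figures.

S_2 ≈ 114.713

∫_9^44 ln(x) dx evaluates to 111.729.
Boundary: ½(f(9) + f(44)) = ½(2.19722 + 3.78419) = 2.99071.
So far: 114.720.
Correction k=1: B_{2}/2! · (f^{(1)}(44) − f^{(1)}(9)) = 1/12 · (0.0227273 − 0.111111) = -0.00736532.
After k=1: 114.713.
Correction k=2: B_{4}/4! · (f^{(3)}(44) − f^{(3)}(9)) = −1/720 · (2.34786e-05 − 0.00274348) = 3.77779e-06.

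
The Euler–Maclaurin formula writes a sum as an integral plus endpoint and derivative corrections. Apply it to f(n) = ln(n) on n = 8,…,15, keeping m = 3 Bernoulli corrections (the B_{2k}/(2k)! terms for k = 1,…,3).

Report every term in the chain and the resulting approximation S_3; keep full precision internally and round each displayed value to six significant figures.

∫_8^15 ln(x) dx evaluates to 16.9852.
Boundary: ½(f(8) + f(15)) = ½(2.07944 + 2.70805) = 2.39375.
Running total after boundary: 19.3790.
Correction k=1: B_{2}/2! · (f^{(1)}(15) − f^{(1)}(8)) = 1/12 · (0.0666667 − 0.125000) = -0.00486111.
Partial sum through k=1: 19.3741.
Correction k=2: B_{4}/4! · (f^{(3)}(15) − f^{(3)}(8)) = −1/720 · (0.000592593 − 0.00390625) = 4.60230e-06.
Partial sum through k=2: 19.3741.
Correction k=3: B_{6}/6! · (f^{(5)}(15) − f^{(5)}(8)) = 1/30240 · (3.16049e-05 − 0.000732422) = -2.31752e-08.

S_3 ≈ 19.3741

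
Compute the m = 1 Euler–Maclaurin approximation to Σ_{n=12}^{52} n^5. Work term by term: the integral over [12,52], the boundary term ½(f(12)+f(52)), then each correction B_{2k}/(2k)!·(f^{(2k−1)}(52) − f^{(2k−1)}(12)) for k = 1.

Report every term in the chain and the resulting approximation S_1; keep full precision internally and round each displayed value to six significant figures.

S_1 ≈ 3.48787e+09

Integral: ∫_12^52 x^5 dx = 3.29460e+09.
Endpoint term: (f(12) + f(52))/2 = (248832 + 3.80204e+08)/2 = 1.90226e+08.
Running total after boundary: 3.48483e+09.
k=1: B_{2}/(2)! × [f^{(1)}(52) − f^{(1)}(12)] = 1/12 × (3.65581e+07 − 103680) = 3.03787e+06.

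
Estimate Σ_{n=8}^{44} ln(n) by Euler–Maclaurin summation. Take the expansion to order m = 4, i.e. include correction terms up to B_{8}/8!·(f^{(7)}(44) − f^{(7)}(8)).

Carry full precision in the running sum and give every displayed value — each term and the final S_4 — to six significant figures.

S_4 ≈ 116.792

The integral term ∫_8^44 ln(x) dx = 113.869.
Endpoint term: (f(8) + f(44))/2 = (2.07944 + 3.78419)/2 = 2.93182.
So far: 116.801.
Order-1 term: 1/12 · (0.0227273 − 0.125000) = -0.00852273.
Partial sum through k=1: 116.792.
Order-2 term: −1/720 · (2.34786e-05 − 0.00390625) = 5.39274e-06.
Partial sum through k=2: 116.792.
Order-3 term: 1/30240 · (1.45528e-07 − 0.000732422) = -2.42155e-08.
Partial sum through k=3: 116.792.
Order-4 term: −1/1209600 · (2.25509e-09 − 0.000343323) = 2.83830e-10.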